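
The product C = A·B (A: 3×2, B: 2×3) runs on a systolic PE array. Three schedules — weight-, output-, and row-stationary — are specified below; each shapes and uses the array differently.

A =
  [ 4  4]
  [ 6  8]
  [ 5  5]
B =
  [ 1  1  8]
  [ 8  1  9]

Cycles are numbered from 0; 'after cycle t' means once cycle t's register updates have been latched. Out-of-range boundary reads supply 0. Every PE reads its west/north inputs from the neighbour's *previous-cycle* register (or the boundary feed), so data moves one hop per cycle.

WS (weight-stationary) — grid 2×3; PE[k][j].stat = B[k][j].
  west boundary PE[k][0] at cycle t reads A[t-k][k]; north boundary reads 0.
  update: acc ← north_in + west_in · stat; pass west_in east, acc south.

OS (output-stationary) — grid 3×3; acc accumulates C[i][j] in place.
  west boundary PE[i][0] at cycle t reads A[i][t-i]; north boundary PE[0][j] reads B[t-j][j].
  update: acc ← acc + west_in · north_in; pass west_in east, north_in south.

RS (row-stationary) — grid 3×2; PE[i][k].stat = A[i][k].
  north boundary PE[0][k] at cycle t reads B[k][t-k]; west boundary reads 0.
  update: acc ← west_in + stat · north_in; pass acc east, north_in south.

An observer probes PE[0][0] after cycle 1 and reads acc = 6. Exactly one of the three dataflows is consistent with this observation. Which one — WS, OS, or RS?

Under WS (2×3), PE[0][0]:
  0: (0,0).acc=4  regs=<4,4>
  1: (0,0).acc=6  regs=<6,6>
Under OS (3×3), PE[0][0]:
  0: (0,0).acc=4  regs=<4,1>
  1: (0,0).acc=36  regs=<4,8>
Under RS (3×2), PE[0][0]:
  0: (0,0).acc=4  regs=<4,1>
  1: (0,0).acc=4  regs=<4,1>

dataflow = WS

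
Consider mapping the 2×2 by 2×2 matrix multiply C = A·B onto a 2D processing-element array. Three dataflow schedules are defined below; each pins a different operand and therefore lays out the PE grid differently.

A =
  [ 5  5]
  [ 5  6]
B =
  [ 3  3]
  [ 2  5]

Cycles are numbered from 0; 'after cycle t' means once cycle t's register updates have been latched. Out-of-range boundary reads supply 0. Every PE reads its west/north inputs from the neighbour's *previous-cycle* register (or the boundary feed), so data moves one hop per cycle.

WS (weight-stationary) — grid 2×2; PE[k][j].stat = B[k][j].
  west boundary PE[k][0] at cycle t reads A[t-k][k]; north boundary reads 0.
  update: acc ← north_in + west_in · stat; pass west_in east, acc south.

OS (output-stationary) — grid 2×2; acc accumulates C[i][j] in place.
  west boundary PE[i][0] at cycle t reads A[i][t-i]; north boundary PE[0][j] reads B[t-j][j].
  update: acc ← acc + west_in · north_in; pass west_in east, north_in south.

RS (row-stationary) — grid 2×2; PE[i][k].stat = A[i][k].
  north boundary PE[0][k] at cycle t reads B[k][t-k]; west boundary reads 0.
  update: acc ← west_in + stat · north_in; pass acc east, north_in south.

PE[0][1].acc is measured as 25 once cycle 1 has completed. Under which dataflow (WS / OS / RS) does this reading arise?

dataflow = RS

WS (2×2 grid), PE[0][1]:
  after 0 — PE[0][1] acc=0, pass-E 0, pass-S 0
  after 1 — PE[0][1] acc=15, pass-E 5, pass-S 15
OS (2×2 grid), PE[0][1]:
  after 0 — PE[0][1] acc=0, pass-E 0, pass-S 0
  after 1 — PE[0][1] acc=15, pass-E 5, pass-S 3
RS (2×2 grid), PE[0][1]:
  after 0 — PE[0][1] acc=0, pass-E 0, pass-S 0
  after 1 — PE[0][1] acc=25, pass-E 25, pass-S 2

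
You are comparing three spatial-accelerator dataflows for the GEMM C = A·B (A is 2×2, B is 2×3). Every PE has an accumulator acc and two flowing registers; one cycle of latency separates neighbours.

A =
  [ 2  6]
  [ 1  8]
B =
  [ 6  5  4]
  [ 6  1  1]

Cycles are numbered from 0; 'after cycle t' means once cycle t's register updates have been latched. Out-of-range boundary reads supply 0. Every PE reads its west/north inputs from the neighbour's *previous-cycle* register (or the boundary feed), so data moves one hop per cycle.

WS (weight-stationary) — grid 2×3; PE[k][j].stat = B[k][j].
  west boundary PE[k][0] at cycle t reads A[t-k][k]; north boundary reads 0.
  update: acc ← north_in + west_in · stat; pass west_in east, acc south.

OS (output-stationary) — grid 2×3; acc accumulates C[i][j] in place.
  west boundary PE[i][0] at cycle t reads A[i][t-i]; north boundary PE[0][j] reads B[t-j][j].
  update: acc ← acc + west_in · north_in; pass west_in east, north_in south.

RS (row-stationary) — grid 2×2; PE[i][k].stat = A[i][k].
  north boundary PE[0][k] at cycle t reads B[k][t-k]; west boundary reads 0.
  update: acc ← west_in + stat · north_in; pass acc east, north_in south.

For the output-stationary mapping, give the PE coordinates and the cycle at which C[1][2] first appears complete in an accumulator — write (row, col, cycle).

Under OS, C[1][2] lands at PE[1][2]:
  t=0 PE[1][2]: acc=0 h=0 v=0
  t=1 PE[1][2]: acc=0 h=0 v=0
  t=2 PE[1][2]: acc=0 h=0 v=0
  t=3 PE[1][2]: acc=4 h=1 v=4
  t=4 PE[1][2]: acc=12 h=8 v=1

(row, col, cycle) = (1, 2, 4)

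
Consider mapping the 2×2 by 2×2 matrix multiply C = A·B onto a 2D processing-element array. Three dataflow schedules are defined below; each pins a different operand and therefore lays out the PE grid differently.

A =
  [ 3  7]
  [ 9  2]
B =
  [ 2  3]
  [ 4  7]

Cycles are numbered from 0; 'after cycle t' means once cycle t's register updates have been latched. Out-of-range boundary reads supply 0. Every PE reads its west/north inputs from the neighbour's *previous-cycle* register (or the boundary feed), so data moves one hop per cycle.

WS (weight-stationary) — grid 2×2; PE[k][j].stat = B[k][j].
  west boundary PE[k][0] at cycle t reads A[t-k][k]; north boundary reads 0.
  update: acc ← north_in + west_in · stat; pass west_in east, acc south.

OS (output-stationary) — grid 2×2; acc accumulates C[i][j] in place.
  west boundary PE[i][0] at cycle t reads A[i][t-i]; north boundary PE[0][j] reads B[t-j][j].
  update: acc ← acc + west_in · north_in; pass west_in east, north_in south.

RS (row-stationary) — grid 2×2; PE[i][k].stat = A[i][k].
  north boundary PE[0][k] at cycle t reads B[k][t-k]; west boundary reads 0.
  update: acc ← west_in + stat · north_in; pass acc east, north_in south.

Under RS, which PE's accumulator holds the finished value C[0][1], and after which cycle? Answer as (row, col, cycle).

RS: C[0][1] accumulates in PE[0][1]:
  after 0 — PE[0][1] acc=0, pass-E 0, pass-S 0
  after 1 — PE[0][1] acc=34, pass-E 34, pass-S 4
  after 2 — PE[0][1] acc=58, pass-E 58, pass-S 7

(row, col, cycle) = (0, 1, 2)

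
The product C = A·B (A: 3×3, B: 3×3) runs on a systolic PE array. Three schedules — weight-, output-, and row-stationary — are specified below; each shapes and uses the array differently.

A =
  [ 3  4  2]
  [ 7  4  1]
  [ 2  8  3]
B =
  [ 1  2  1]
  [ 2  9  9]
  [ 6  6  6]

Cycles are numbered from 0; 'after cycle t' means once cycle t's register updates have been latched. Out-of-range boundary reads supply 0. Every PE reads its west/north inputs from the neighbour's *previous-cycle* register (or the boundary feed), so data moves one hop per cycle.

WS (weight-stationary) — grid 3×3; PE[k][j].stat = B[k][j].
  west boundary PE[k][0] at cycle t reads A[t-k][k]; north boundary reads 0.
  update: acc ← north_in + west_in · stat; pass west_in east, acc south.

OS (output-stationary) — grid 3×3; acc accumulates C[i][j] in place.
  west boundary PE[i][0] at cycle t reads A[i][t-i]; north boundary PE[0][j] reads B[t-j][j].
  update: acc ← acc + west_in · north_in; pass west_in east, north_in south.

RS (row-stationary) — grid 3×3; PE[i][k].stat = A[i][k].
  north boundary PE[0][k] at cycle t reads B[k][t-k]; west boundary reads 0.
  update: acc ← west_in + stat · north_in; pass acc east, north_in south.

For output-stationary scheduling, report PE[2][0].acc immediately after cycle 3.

OS on a 3×3 grid — tracing PE[2][0] and its feeders:
  @0  [1,0]  acc 0  |  →0  ↓0
  @0  [2,0]  acc 0  |  →0  ↓0
  @1  [1,0]  acc 7  |  →7  ↓1
  @1  [2,0]  acc 0  |  →0  ↓0
  @2  [1,0]  acc 15  |  →4  ↓2
  @2  [2,0]  acc 2  |  →2  ↓1
  @3  [1,0]  acc 21  |  →1  ↓6
  @3  [2,0]  acc 18  |  →8  ↓2

PE[2][0].acc = 18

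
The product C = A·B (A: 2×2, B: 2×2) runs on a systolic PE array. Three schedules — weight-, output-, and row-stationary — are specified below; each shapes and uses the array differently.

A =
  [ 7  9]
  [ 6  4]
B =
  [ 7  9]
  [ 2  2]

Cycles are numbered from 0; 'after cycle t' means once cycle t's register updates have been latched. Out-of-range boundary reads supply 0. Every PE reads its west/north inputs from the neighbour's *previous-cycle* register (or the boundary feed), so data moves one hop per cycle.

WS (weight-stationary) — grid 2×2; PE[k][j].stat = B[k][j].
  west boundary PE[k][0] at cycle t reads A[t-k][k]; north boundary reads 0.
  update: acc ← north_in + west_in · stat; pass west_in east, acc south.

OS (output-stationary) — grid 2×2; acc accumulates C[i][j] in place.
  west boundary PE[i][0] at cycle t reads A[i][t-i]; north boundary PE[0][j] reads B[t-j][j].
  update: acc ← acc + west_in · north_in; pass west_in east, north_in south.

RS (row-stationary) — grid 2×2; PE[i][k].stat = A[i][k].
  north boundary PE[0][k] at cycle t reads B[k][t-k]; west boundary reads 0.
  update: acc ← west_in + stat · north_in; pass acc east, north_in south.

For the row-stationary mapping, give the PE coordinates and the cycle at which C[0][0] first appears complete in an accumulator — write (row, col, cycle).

Under RS, C[0][0] lands at PE[0][1]:
  after 0 — PE[0][1] acc=0, pass-E 0, pass-S 0
  after 1 — PE[0][1] acc=67, pass-E 67, pass-S 2

(row, col, cycle) = (0, 1, 1)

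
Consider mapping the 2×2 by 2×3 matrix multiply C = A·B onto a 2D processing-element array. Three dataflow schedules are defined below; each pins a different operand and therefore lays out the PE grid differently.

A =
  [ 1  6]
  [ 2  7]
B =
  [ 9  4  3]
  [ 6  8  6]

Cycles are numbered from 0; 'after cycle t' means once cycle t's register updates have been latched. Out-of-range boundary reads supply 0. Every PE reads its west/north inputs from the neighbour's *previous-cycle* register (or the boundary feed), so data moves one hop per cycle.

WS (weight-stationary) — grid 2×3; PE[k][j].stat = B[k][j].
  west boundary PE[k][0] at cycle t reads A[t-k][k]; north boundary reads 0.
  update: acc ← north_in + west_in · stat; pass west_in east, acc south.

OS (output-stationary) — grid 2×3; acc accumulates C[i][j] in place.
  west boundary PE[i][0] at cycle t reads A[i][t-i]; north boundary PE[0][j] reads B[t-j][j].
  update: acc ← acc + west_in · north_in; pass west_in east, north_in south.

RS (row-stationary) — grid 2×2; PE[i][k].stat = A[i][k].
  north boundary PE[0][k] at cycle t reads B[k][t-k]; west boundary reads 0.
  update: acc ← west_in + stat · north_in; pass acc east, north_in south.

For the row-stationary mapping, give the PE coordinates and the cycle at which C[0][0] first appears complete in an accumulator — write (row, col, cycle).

(row, col, cycle) = (0, 1, 1)

Under RS, C[0][0] lands at PE[0][1]:
  c0 r0c1: 0 / 0 / 0
  c1 r0c1: 45 / 45 / 6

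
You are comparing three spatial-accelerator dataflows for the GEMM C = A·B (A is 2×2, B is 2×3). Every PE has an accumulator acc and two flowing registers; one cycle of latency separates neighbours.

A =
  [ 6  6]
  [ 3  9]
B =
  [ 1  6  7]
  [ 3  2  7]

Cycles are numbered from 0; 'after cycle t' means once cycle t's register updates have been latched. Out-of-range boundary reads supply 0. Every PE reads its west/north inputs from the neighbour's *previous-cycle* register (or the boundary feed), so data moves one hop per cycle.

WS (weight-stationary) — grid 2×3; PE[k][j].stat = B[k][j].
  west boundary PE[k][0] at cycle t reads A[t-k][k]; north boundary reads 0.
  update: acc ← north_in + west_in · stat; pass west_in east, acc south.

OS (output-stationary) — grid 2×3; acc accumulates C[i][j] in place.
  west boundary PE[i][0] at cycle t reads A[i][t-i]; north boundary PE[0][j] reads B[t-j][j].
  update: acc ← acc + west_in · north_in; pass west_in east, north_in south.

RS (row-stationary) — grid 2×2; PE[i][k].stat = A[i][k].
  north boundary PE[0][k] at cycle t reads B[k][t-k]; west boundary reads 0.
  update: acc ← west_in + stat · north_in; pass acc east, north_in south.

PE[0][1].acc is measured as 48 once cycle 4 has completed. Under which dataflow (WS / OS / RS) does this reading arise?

dataflow = OS

WS (2×3 grid), PE[0][1]:
  c0 r0c1: 0 / 0 / 0
  c1 r0c1: 36 / 6 / 36
  c2 r0c1: 18 / 3 / 18
  c3 r0c1: 0 / 0 / 0
  c4 r0c1: 0 / 0 / 0
OS (2×3 grid), PE[0][1]:
  c0 r0c1: 0 / 0 / 0
  c1 r0c1: 36 / 6 / 6
  c2 r0c1: 48 / 6 / 2
  c3 r0c1: 48 / 0 / 0
  c4 r0c1: 48 / 0 / 0
RS (2×2 grid), PE[0][1]:
  c0 r0c1: 0 / 0 / 0
  c1 r0c1: 24 / 24 / 3
  c2 r0c1: 48 / 48 / 2
  c3 r0c1: 84 / 84 / 7
  c4 r0c1: 0 / 0 / 0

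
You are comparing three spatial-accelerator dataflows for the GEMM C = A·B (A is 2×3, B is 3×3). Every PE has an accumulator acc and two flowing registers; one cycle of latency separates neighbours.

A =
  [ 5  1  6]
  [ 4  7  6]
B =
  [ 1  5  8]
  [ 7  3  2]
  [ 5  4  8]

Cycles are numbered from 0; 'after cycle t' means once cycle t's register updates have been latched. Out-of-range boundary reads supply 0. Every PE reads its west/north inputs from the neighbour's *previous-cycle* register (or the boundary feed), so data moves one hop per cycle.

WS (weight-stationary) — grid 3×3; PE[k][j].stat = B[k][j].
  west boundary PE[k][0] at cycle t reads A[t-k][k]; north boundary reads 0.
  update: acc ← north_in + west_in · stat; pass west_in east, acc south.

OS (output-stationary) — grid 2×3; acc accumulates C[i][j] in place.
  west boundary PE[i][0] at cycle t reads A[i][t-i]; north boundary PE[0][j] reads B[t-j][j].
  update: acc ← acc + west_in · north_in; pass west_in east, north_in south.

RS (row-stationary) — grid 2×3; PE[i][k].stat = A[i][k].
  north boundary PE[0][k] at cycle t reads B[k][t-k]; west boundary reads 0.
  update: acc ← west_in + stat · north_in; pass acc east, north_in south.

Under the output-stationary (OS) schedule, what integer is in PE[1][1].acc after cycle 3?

OS (2×3). Following PE[1][1] plus its west/north inputs:
  t=0 PE[0][1]: acc=0 h=0 v=0
  t=0 PE[1][0]: acc=0 h=0 v=0
  t=0 PE[1][1]: acc=0 h=0 v=0
  t=1 PE[0][1]: acc=25 h=5 v=5
  t=1 PE[1][0]: acc=4 h=4 v=1
  t=1 PE[1][1]: acc=0 h=0 v=0
  t=2 PE[0][1]: acc=28 h=1 v=3
  t=2 PE[1][0]: acc=53 h=7 v=7
  t=2 PE[1][1]: acc=20 h=4 v=5
  t=3 PE[0][1]: acc=52 h=6 v=4
  t=3 PE[1][0]: acc=83 h=6 v=5
  t=3 PE[1][1]: acc=41 h=7 v=3

PE[1][1].acc = 41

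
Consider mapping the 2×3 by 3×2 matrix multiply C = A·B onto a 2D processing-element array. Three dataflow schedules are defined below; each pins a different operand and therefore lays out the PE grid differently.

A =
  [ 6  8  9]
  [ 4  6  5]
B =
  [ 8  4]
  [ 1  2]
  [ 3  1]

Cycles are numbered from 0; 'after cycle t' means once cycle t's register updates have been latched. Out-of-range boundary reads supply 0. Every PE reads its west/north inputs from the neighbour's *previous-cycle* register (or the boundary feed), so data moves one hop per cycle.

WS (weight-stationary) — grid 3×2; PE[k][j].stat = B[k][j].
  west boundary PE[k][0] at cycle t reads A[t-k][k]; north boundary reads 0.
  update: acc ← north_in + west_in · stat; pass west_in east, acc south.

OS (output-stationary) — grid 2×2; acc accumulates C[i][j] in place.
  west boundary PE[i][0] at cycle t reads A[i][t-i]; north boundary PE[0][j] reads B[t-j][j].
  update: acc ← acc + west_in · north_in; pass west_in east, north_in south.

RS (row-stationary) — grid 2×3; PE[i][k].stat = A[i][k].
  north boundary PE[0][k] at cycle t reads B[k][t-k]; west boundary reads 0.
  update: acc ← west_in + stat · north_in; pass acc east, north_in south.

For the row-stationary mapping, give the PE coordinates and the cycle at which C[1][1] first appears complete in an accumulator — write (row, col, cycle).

RS — PE[1][2] is where C[1][1] collects:
  [0] (1,2) acc=0 (h:0 v:0)
  [1] (1,2) acc=0 (h:0 v:0)
  [2] (1,2) acc=0 (h:0 v:0)
  [3] (1,2) acc=53 (h:53 v:3)
  [4] (1,2) acc=33 (h:33 v:1)

(row, col, cycle) = (1, 2, 4)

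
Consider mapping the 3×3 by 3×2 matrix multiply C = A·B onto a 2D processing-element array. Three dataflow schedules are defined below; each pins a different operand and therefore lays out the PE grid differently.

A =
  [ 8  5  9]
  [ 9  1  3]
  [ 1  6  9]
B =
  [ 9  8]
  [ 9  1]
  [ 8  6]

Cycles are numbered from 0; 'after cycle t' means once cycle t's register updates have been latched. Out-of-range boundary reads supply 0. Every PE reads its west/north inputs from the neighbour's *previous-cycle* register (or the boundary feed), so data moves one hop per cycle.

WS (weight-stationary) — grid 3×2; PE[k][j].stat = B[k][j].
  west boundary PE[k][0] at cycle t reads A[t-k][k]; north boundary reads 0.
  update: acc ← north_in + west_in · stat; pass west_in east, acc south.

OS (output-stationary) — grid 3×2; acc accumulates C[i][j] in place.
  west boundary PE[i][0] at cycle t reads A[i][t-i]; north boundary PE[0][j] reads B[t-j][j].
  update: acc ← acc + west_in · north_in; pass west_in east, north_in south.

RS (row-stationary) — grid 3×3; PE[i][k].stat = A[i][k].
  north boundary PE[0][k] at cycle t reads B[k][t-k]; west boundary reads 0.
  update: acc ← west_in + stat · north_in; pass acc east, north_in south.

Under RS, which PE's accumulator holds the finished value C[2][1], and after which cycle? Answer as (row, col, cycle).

(row, col, cycle) = (2, 2, 5)

RS: C[2][1] accumulates in PE[2][2]:
  cycle 0: PE[2][2] → acc 0, east 0, south 0
  cycle 1: PE[2][2] → acc 0, east 0, south 0
  cycle 2: PE[2][2] → acc 0, east 0, south 0
  cycle 3: PE[2][2] → acc 0, east 0, south 0
  cycle 4: PE[2][2] → acc 135, east 135, south 8
  cycle 5: PE[2][2] → acc 68, east 68, south 6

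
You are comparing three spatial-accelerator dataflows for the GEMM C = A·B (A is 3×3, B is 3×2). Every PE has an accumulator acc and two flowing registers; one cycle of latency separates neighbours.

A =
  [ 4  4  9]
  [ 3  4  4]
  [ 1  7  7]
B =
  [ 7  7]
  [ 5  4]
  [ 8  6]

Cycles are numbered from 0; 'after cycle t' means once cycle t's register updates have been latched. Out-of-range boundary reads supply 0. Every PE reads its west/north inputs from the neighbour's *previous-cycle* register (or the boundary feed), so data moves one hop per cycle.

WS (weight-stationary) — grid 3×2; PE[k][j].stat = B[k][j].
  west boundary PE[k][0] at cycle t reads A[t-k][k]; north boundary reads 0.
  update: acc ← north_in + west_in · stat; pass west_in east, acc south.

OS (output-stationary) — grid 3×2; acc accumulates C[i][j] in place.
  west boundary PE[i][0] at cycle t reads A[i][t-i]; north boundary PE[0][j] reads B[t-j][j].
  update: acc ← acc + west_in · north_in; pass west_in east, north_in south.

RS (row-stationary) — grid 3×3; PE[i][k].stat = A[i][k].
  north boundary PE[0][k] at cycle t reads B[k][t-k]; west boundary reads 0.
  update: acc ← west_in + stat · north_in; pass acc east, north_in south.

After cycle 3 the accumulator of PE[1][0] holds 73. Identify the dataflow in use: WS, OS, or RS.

dataflow = OS

Under WS (3×2), PE[1][0]:
  @0  [1,0]  acc 0  |  →0  ↓0
  @1  [1,0]  acc 48  |  →4  ↓48
  @2  [1,0]  acc 41  |  →4  ↓41
  @3  [1,0]  acc 42  |  →7  ↓42
Under OS (3×2), PE[1][0]:
  @0  [1,0]  acc 0  |  →0  ↓0
  @1  [1,0]  acc 21  |  →3  ↓7
  @2  [1,0]  acc 41  |  →4  ↓5
  @3  [1,0]  acc 73  |  →4  ↓8
Under RS (3×3), PE[1][0]:
  @0  [1,0]  acc 0  |  →0  ↓0
  @1  [1,0]  acc 21  |  →21  ↓7
  @2  [1,0]  acc 21  |  →21  ↓7
  @3  [1,0]  acc 0  |  →0  ↓0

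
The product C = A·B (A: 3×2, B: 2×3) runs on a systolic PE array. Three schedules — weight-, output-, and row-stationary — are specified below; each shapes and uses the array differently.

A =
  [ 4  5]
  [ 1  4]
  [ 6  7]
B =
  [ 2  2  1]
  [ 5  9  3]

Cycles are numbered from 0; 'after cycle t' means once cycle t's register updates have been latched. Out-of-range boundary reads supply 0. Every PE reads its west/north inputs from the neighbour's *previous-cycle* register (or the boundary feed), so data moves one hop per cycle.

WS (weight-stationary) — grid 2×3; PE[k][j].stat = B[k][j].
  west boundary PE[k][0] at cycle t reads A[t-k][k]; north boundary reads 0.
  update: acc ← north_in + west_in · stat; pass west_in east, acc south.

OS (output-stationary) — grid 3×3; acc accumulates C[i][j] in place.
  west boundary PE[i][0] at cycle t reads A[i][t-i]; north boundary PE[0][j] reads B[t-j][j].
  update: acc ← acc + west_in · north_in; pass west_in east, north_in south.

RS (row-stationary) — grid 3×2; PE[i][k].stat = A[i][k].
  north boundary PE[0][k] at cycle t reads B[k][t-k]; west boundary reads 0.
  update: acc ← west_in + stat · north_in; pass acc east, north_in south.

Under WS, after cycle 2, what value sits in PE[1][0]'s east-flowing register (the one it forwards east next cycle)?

WS on a 2×3 grid — tracing PE[1][0] and its feeders:
  [0] (0,0) acc=8 (h:4 v:8)
  [0] (1,0) acc=0 (h:0 v:0)
  [1] (0,0) acc=2 (h:1 v:2)
  [1] (1,0) acc=33 (h:5 v:33)
  [2] (0,0) acc=12 (h:6 v:12)
  [2] (1,0) acc=22 (h:4 v:22)

register = 4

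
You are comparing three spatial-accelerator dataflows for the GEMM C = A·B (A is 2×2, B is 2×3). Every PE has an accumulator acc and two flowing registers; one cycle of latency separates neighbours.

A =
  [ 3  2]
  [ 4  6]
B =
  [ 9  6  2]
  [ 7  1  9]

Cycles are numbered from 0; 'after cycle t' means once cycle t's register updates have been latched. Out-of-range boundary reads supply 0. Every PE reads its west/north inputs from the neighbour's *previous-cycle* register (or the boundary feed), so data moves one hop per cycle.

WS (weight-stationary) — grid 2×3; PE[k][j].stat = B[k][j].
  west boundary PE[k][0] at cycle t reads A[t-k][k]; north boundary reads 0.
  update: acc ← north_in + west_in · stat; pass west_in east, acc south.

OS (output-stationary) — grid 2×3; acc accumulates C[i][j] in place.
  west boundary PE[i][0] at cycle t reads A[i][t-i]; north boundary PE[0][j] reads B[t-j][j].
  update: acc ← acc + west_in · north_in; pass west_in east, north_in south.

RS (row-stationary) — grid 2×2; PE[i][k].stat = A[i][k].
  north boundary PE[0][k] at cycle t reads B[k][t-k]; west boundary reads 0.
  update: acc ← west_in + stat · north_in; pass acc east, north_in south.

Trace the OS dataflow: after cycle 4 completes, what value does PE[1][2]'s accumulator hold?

PE[1][2].acc = 62

OS 2×3: PE[1][2] cycle-by-cycle (with neighbour feeds):
  c0 r0c2: 0 / 0 / 0
  c0 r1c1: 0 / 0 / 0
  c0 r1c2: 0 / 0 / 0
  c1 r0c2: 0 / 0 / 0
  c1 r1c1: 0 / 0 / 0
  c1 r1c2: 0 / 0 / 0
  c2 r0c2: 6 / 3 / 2
  c2 r1c1: 24 / 4 / 6
  c2 r1c2: 0 / 0 / 0
  c3 r0c2: 24 / 2 / 9
  c3 r1c1: 30 / 6 / 1
  c3 r1c2: 8 / 4 / 2
  c4 r0c2: 24 / 0 / 0
  c4 r1c1: 30 / 0 / 0
  c4 r1c2: 62 / 6 / 9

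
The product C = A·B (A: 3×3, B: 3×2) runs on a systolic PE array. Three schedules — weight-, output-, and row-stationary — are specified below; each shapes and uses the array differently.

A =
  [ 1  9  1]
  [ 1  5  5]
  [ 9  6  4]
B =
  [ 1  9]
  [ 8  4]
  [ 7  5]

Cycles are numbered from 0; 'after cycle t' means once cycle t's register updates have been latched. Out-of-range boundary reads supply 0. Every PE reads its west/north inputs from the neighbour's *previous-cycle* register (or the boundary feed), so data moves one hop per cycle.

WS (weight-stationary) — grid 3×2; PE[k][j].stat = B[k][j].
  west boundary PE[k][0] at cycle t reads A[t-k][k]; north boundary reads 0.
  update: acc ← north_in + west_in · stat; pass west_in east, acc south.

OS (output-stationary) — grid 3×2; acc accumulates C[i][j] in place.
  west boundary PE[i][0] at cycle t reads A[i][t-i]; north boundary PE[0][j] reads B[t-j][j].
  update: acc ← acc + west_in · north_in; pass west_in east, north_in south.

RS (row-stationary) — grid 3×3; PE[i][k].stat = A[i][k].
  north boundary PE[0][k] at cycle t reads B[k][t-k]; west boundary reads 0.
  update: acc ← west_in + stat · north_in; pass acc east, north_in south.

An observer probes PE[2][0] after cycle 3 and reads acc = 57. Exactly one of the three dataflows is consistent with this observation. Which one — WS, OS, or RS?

dataflow = OS

WS [3×2] PE[2][0] across cycles:
  step 0 · PE2,0: acc=0; fwd→0 fwd↓0
  step 1 · PE2,0: acc=0; fwd→0 fwd↓0
  step 2 · PE2,0: acc=80; fwd→1 fwd↓80
  step 3 · PE2,0: acc=76; fwd→5 fwd↓76
OS [3×2] PE[2][0] across cycles:
  step 0 · PE2,0: acc=0; fwd→0 fwd↓0
  step 1 · PE2,0: acc=0; fwd→0 fwd↓0
  step 2 · PE2,0: acc=9; fwd→9 fwd↓1
  step 3 · PE2,0: acc=57; fwd→6 fwd↓8
RS [3×3] PE[2][0] across cycles:
  step 0 · PE2,0: acc=0; fwd→0 fwd↓0
  step 1 · PE2,0: acc=0; fwd→0 fwd↓0
  step 2 · PE2,0: acc=9; fwd→9 fwd↓1
  step 3 · PE2,0: acc=81; fwd→81 fwd↓9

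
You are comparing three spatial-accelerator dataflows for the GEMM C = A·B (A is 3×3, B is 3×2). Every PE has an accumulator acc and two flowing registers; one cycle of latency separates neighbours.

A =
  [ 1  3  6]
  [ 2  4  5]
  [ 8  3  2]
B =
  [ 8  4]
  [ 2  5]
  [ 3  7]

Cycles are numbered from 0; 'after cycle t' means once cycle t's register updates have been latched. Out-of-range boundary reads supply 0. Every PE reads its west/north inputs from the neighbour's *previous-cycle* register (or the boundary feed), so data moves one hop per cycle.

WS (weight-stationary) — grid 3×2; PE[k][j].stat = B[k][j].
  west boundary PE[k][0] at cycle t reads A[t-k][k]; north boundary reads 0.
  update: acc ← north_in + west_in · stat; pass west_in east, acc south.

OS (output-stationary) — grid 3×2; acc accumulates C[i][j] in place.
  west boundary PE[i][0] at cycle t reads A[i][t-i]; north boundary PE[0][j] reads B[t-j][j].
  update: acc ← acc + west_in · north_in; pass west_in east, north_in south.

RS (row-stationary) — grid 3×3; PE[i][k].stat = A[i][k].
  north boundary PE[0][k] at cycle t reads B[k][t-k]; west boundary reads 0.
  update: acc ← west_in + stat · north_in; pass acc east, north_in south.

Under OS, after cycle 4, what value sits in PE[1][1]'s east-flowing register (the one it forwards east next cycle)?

register = 5

Tracing OS — 3×2 array, target PE[1][1]:
  c0 r0c1: 0 / 0 / 0
  c0 r1c0: 0 / 0 / 0
  c0 r1c1: 0 / 0 / 0
  c1 r0c1: 4 / 1 / 4
  c1 r1c0: 16 / 2 / 8
  c1 r1c1: 0 / 0 / 0
  c2 r0c1: 19 / 3 / 5
  c2 r1c0: 24 / 4 / 2
  c2 r1c1: 8 / 2 / 4
  c3 r0c1: 61 / 6 / 7
  c3 r1c0: 39 / 5 / 3
  c3 r1c1: 28 / 4 / 5
  c4 r0c1: 61 / 0 / 0
  c4 r1c0: 39 / 0 / 0
  c4 r1c1: 63 / 5 / 7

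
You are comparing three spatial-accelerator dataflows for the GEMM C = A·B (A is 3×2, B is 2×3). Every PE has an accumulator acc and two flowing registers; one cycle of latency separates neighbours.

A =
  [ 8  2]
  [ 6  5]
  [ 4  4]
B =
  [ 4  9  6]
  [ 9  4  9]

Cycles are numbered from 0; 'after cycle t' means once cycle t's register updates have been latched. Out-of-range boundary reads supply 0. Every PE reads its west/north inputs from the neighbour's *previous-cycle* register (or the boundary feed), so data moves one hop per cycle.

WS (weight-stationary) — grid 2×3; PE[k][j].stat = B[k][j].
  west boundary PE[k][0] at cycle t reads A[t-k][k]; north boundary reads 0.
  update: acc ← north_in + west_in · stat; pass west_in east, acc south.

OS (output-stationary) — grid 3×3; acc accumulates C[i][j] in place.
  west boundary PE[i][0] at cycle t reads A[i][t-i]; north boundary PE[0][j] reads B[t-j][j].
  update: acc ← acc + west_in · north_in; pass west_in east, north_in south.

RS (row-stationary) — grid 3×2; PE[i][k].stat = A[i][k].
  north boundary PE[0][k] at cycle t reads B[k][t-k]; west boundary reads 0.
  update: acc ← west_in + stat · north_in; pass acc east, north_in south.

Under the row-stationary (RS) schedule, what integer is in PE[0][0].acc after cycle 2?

PE[0][0].acc = 48

RS on a 3×2 grid — tracing PE[0][0] and its feeders:
  c0 r0c0: 32 / 32 / 4
  c1 r0c0: 72 / 72 / 9
  c2 r0c0: 48 / 48 / 6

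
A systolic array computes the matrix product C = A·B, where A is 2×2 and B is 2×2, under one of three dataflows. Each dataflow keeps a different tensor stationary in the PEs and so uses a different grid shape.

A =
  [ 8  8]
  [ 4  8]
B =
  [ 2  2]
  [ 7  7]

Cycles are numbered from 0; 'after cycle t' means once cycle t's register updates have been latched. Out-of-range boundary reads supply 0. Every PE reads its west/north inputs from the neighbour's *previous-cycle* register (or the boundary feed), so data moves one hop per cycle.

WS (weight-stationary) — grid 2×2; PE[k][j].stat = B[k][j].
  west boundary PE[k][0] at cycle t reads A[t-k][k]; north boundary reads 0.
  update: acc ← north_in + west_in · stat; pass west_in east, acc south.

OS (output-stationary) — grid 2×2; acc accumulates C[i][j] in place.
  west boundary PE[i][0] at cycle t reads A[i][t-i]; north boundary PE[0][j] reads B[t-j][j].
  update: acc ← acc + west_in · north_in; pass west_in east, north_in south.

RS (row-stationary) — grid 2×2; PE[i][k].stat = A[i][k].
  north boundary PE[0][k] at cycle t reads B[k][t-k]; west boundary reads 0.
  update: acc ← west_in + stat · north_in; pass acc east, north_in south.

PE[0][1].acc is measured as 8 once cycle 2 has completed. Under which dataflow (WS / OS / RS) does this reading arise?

Under WS (2×2), PE[0][1]:
  [0] (0,1) acc=0 (h:0 v:0)
  [1] (0,1) acc=16 (h:8 v:16)
  [2] (0,1) acc=8 (h:4 v:8)
Under OS (2×2), PE[0][1]:
  [0] (0,1) acc=0 (h:0 v:0)
  [1] (0,1) acc=16 (h:8 v:2)
  [2] (0,1) acc=72 (h:8 v:7)
Under RS (2×2), PE[0][1]:
  [0] (0,1) acc=0 (h:0 v:0)
  [1] (0,1) acc=72 (h:72 v:7)
  [2] (0,1) acc=72 (h:72 v:7)

dataflow = WS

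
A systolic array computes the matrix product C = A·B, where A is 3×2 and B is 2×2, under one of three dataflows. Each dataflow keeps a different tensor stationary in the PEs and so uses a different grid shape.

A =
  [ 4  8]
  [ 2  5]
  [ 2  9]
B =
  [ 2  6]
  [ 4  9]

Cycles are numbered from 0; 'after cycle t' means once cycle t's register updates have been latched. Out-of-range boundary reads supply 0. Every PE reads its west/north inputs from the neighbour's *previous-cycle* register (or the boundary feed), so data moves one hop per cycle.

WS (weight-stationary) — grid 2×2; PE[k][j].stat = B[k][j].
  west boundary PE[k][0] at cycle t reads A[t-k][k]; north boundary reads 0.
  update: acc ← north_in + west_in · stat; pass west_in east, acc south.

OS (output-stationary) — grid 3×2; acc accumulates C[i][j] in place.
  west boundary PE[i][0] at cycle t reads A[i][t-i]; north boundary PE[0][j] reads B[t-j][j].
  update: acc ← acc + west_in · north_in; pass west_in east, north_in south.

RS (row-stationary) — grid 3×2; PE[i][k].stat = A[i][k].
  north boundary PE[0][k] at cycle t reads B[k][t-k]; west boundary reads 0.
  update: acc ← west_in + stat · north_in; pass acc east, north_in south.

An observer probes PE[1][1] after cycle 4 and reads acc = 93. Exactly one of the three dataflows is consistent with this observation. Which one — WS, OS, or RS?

— WS: 2×2; PE[1][1] trace:
  @0  [1,1]  acc 0  |  →0  ↓0
  @1  [1,1]  acc 0  |  →0  ↓0
  @2  [1,1]  acc 96  |  →8  ↓96
  @3  [1,1]  acc 57  |  →5  ↓57
  @4  [1,1]  acc 93  |  →9  ↓93
— OS: 3×2; PE[1][1] trace:
  @0  [1,1]  acc 0  |  →0  ↓0
  @1  [1,1]  acc 0  |  →0  ↓0
  @2  [1,1]  acc 12  |  →2  ↓6
  @3  [1,1]  acc 57  |  →5  ↓9
  @4  [1,1]  acc 57  |  →0  ↓0
— RS: 3×2; PE[1][1] trace:
  @0  [1,1]  acc 0  |  →0  ↓0
  @1  [1,1]  acc 0  |  →0  ↓0
  @2  [1,1]  acc 24  |  →24  ↓4
  @3  [1,1]  acc 57  |  →57  ↓9
  @4  [1,1]  acc 0  |  →0  ↓0

dataflow = WS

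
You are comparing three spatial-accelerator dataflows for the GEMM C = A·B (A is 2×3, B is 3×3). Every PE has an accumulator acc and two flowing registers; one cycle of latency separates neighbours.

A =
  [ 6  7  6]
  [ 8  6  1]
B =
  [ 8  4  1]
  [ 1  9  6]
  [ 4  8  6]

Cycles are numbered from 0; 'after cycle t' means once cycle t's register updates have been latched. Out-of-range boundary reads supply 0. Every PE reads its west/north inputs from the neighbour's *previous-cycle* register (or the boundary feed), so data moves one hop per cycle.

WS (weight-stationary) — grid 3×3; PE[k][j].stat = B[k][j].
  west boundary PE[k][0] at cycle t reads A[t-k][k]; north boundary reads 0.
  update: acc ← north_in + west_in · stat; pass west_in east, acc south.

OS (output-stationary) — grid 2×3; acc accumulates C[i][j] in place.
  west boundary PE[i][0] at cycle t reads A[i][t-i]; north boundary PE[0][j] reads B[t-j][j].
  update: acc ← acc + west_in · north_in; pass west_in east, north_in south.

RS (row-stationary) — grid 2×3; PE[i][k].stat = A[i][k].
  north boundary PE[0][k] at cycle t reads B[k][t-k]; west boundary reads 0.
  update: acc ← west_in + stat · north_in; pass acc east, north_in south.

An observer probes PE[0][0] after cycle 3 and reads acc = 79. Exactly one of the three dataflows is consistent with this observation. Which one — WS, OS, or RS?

WS [3×3] PE[0][0] across cycles:
  c0 r0c0: 48 / 6 / 48
  c1 r0c0: 64 / 8 / 64
  c2 r0c0: 0 / 0 / 0
  c3 r0c0: 0 / 0 / 0
OS [2×3] PE[0][0] across cycles:
  c0 r0c0: 48 / 6 / 8
  c1 r0c0: 55 / 7 / 1
  c2 r0c0: 79 / 6 / 4
  c3 r0c0: 79 / 0 / 0
RS [2×3] PE[0][0] across cycles:
  c0 r0c0: 48 / 48 / 8
  c1 r0c0: 24 / 24 / 4
  c2 r0c0: 6 / 6 / 1
  c3 r0c0: 0 / 0 / 0

dataflow = OS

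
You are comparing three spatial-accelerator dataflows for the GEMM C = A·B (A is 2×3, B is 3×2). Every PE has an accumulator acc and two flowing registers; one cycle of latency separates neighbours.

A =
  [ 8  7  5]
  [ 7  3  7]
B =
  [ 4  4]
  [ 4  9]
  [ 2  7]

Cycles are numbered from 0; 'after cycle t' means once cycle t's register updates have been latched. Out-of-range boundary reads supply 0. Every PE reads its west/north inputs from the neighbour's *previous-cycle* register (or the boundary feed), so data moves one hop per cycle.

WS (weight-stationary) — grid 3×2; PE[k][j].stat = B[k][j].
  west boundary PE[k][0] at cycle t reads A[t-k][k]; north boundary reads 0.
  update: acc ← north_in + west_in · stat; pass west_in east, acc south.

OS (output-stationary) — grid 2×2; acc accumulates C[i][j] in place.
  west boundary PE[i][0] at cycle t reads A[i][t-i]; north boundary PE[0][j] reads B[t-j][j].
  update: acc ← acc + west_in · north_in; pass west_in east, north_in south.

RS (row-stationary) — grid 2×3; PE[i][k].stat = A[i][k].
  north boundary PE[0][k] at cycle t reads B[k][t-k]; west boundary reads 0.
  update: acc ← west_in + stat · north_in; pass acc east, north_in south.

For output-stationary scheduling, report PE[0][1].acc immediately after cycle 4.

PE[0][1].acc = 130

OS (2×2). Following PE[0][1] plus its west/north inputs:
  0: (0,0).acc=32  regs=<8,4>
  0: (0,1).acc=0  regs=<0,0>
  1: (0,0).acc=60  regs=<7,4>
  1: (0,1).acc=32  regs=<8,4>
  2: (0,0).acc=70  regs=<5,2>
  2: (0,1).acc=95  regs=<7,9>
  3: (0,0).acc=70  regs=<0,0>
  3: (0,1).acc=130  regs=<5,7>
  4: (0,0).acc=70  regs=<0,0>
  4: (0,1).acc=130  regs=<0,0>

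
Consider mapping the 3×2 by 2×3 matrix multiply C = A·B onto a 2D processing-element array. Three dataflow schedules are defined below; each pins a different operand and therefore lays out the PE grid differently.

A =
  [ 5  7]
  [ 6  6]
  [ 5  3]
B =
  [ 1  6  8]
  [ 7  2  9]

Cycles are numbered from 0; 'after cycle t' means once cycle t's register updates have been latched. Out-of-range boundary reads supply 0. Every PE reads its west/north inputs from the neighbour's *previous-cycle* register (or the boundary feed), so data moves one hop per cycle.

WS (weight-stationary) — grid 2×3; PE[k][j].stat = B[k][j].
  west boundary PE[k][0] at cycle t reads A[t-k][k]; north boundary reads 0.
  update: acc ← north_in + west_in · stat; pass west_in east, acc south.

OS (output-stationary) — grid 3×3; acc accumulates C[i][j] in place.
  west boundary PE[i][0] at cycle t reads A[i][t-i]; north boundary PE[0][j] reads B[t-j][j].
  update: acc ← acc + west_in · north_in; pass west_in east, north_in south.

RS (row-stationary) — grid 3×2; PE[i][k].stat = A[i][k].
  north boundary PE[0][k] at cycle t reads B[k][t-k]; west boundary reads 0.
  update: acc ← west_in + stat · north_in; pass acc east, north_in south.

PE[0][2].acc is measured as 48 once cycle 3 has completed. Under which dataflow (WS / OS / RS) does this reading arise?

dataflow = WS

WS [2×3] PE[0][2] across cycles:
  t=0 PE[0][2]: acc=0 h=0 v=0
  t=1 PE[0][2]: acc=0 h=0 v=0
  t=2 PE[0][2]: acc=40 h=5 v=40
  t=3 PE[0][2]: acc=48 h=6 v=48
OS [3×3] PE[0][2] across cycles:
  t=0 PE[0][2]: acc=0 h=0 v=0
  t=1 PE[0][2]: acc=0 h=0 v=0
  t=2 PE[0][2]: acc=40 h=5 v=8
  t=3 PE[0][2]: acc=103 h=7 v=9
— RS: 3×2 array has no PE[0][2].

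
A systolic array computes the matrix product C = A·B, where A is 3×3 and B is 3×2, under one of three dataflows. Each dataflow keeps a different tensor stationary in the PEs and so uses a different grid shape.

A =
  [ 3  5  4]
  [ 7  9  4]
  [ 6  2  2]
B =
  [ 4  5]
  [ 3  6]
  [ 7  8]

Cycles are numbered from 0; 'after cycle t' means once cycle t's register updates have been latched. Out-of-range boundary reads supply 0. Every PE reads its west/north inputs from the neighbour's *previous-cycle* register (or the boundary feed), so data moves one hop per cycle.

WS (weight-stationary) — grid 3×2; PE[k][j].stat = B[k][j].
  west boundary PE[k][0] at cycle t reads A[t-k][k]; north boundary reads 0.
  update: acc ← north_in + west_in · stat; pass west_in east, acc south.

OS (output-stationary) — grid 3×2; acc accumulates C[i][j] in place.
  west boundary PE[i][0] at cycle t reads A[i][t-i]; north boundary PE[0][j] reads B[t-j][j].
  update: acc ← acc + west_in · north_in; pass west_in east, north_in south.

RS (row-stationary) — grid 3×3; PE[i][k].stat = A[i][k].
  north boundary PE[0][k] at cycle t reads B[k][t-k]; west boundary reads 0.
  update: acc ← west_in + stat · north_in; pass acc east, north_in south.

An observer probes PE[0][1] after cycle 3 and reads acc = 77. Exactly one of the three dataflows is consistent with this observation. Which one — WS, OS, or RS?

Under WS (3×2), PE[0][1]:
  [0] (0,1) acc=0 (h:0 v:0)
  [1] (0,1) acc=15 (h:3 v:15)
  [2] (0,1) acc=35 (h:7 v:35)
  [3] (0,1) acc=30 (h:6 v:30)
Under OS (3×2), PE[0][1]:
  [0] (0,1) acc=0 (h:0 v:0)
  [1] (0,1) acc=15 (h:3 v:5)
  [2] (0,1) acc=45 (h:5 v:6)
  [3] (0,1) acc=77 (h:4 v:8)
Under RS (3×3), PE[0][1]:
  [0] (0,1) acc=0 (h:0 v:0)
  [1] (0,1) acc=27 (h:27 v:3)
  [2] (0,1) acc=45 (h:45 v:6)
  [3] (0,1) acc=0 (h:0 v:0)

dataflow = OS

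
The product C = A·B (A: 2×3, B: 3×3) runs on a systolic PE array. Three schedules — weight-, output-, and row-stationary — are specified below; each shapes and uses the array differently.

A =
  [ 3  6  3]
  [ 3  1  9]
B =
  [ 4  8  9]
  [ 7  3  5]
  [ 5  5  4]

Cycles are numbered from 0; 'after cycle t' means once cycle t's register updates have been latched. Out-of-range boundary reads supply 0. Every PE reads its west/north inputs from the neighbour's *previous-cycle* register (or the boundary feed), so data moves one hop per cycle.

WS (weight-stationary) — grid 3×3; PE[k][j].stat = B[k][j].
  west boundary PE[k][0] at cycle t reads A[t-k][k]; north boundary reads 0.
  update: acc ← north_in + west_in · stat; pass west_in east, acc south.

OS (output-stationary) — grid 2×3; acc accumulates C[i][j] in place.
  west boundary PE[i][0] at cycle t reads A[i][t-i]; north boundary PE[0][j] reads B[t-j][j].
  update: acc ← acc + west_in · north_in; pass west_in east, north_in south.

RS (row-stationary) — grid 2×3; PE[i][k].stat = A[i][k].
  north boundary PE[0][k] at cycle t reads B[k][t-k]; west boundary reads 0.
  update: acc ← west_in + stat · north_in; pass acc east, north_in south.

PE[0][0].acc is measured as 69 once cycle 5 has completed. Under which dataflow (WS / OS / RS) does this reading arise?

dataflow = OS

WS [3×3] PE[0][0] across cycles:
  [0] (0,0) acc=12 (h:3 v:12)
  [1] (0,0) acc=12 (h:3 v:12)
  [2] (0,0) acc=0 (h:0 v:0)
  [3] (0,0) acc=0 (h:0 v:0)
  [4] (0,0) acc=0 (h:0 v:0)
  [5] (0,0) acc=0 (h:0 v:0)
OS [2×3] PE[0][0] across cycles:
  [0] (0,0) acc=12 (h:3 v:4)
  [1] (0,0) acc=54 (h:6 v:7)
  [2] (0,0) acc=69 (h:3 v:5)
  [3] (0,0) acc=69 (h:0 v:0)
  [4] (0,0) acc=69 (h:0 v:0)
  [5] (0,0) acc=69 (h:0 v:0)
RS [2×3] PE[0][0] across cycles:
  [0] (0,0) acc=12 (h:12 v:4)
  [1] (0,0) acc=24 (h:24 v:8)
  [2] (0,0) acc=27 (h:27 v:9)
  [3] (0,0) acc=0 (h:0 v:0)
  [4] (0,0) acc=0 (h:0 v:0)
  [5] (0,0) acc=0 (h:0 v:0)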